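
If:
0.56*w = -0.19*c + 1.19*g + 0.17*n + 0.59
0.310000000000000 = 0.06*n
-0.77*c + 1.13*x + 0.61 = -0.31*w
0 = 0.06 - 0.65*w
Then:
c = 1.46753246753247*x + 0.829370629370629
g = 0.234311906580814*x - 1.05803412274001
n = 5.17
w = 0.09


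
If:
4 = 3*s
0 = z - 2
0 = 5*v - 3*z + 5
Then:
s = 4/3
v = 1/5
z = 2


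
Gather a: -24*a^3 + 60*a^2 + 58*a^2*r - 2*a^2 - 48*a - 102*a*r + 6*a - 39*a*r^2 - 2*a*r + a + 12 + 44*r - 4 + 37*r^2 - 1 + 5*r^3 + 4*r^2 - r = -24*a^3 + a^2*(58*r + 58) + a*(-39*r^2 - 104*r - 41) + 5*r^3 + 41*r^2 + 43*r + 7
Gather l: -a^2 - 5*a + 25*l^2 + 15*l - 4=-a^2 - 5*a + 25*l^2 + 15*l - 4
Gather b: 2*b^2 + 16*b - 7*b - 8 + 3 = 2*b^2 + 9*b - 5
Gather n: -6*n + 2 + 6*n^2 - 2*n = 6*n^2 - 8*n + 2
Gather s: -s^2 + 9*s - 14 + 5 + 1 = -s^2 + 9*s - 8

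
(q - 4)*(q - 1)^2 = q^3 - 6*q^2 + 9*q - 4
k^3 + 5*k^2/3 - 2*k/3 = k*(k - 1/3)*(k + 2)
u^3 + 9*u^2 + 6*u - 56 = (u - 2)*(u + 4)*(u + 7)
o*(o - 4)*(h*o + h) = h*o^3 - 3*h*o^2 - 4*h*o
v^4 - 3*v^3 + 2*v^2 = v^2*(v - 2)*(v - 1)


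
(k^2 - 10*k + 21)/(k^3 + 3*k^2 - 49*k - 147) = (k - 3)/(k^2 + 10*k + 21)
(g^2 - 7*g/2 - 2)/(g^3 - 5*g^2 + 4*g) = (g + 1/2)/(g*(g - 1))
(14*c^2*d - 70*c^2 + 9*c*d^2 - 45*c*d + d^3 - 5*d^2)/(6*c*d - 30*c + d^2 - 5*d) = (14*c^2 + 9*c*d + d^2)/(6*c + d)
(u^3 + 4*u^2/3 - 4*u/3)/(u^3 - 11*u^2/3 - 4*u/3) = (-3*u^2 - 4*u + 4)/(-3*u^2 + 11*u + 4)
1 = 1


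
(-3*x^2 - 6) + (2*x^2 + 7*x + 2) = -x^2 + 7*x - 4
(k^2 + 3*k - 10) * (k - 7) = k^3 - 4*k^2 - 31*k + 70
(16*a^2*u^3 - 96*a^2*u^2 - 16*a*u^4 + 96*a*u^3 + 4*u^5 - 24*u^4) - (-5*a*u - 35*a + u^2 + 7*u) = 16*a^2*u^3 - 96*a^2*u^2 - 16*a*u^4 + 96*a*u^3 + 5*a*u + 35*a + 4*u^5 - 24*u^4 - u^2 - 7*u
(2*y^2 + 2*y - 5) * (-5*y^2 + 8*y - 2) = -10*y^4 + 6*y^3 + 37*y^2 - 44*y + 10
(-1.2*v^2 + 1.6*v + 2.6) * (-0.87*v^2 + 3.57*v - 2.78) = 1.044*v^4 - 5.676*v^3 + 6.786*v^2 + 4.834*v - 7.228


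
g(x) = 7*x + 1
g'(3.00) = 7.00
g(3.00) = 22.00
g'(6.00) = 7.00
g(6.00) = 43.00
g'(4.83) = 7.00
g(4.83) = 34.81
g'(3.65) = 7.00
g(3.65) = 26.55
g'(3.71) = 7.00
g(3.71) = 26.97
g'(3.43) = 7.00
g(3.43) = 25.01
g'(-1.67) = 7.00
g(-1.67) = -10.69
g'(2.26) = 7.00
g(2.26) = 16.82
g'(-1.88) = 7.00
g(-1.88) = -12.16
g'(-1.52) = 7.00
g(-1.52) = -9.64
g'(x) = 7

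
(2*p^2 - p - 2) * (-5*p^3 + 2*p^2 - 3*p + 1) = -10*p^5 + 9*p^4 + 2*p^3 + p^2 + 5*p - 2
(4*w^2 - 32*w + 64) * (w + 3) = 4*w^3 - 20*w^2 - 32*w + 192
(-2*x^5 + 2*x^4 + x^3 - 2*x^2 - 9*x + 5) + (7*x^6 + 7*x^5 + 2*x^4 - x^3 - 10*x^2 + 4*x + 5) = 7*x^6 + 5*x^5 + 4*x^4 - 12*x^2 - 5*x + 10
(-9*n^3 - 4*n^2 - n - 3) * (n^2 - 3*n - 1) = -9*n^5 + 23*n^4 + 20*n^3 + 4*n^2 + 10*n + 3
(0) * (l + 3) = 0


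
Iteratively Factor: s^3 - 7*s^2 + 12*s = (s - 4)*(s^2 - 3*s) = s*(s - 4)*(s - 3)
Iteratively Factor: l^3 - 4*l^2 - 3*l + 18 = (l - 3)*(l^2 - l - 6) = (l - 3)*(l + 2)*(l - 3)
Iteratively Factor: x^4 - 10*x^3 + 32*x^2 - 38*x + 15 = (x - 1)*(x^3 - 9*x^2 + 23*x - 15) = (x - 1)^2*(x^2 - 8*x + 15) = (x - 5)*(x - 1)^2*(x - 3)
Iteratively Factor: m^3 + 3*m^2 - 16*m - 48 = (m + 4)*(m^2 - m - 12) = (m - 4)*(m + 4)*(m + 3)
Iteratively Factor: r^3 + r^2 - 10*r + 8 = (r - 2)*(r^2 + 3*r - 4) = (r - 2)*(r - 1)*(r + 4)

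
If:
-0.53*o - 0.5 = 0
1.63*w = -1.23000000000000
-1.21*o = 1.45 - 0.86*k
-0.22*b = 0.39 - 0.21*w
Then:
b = -2.49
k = 0.36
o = -0.94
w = -0.75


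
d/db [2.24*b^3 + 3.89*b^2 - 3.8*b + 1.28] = 6.72*b^2 + 7.78*b - 3.8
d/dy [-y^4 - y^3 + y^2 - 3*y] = -4*y^3 - 3*y^2 + 2*y - 3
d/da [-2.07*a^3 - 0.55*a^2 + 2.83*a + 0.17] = -6.21*a^2 - 1.1*a + 2.83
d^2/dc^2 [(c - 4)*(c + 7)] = 2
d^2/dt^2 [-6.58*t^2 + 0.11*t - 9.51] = -13.1600000000000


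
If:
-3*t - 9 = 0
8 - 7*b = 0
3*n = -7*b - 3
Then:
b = 8/7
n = -11/3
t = -3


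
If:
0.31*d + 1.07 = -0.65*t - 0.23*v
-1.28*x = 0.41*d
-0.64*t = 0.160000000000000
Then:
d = -3.1219512195122*x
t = -0.25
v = 4.20784729586426*x - 3.94565217391304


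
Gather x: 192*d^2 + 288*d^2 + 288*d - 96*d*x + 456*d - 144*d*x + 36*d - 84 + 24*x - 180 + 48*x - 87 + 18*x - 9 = 480*d^2 + 780*d + x*(90 - 240*d) - 360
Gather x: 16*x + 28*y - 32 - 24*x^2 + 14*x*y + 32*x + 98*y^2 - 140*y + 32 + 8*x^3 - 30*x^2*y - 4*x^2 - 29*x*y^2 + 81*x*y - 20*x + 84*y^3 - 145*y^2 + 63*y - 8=8*x^3 + x^2*(-30*y - 28) + x*(-29*y^2 + 95*y + 28) + 84*y^3 - 47*y^2 - 49*y - 8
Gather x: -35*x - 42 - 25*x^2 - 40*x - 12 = -25*x^2 - 75*x - 54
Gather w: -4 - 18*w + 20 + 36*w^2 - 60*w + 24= 36*w^2 - 78*w + 40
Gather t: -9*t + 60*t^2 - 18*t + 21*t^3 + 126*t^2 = 21*t^3 + 186*t^2 - 27*t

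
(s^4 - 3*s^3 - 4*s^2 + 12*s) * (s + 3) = s^5 - 13*s^3 + 36*s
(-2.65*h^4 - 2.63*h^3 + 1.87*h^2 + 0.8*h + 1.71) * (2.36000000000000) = -6.254*h^4 - 6.2068*h^3 + 4.4132*h^2 + 1.888*h + 4.0356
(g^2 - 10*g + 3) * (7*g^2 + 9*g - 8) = 7*g^4 - 61*g^3 - 77*g^2 + 107*g - 24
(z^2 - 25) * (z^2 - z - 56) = z^4 - z^3 - 81*z^2 + 25*z + 1400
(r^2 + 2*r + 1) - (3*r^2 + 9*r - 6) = -2*r^2 - 7*r + 7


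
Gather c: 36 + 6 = 42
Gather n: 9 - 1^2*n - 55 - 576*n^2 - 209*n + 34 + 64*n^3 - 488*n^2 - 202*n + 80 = 64*n^3 - 1064*n^2 - 412*n + 68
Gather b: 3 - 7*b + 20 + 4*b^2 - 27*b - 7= 4*b^2 - 34*b + 16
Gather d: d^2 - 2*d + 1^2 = d^2 - 2*d + 1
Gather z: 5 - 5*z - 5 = -5*z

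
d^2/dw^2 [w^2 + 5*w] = 2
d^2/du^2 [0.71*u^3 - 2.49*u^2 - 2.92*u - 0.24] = 4.26*u - 4.98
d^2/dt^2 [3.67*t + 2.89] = 0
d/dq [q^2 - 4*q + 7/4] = 2*q - 4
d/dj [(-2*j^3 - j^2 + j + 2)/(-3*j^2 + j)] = 2*(3*j^4 - 2*j^3 + j^2 + 6*j - 1)/(j^2*(9*j^2 - 6*j + 1))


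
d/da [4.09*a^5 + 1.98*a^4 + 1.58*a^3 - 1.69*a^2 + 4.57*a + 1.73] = 20.45*a^4 + 7.92*a^3 + 4.74*a^2 - 3.38*a + 4.57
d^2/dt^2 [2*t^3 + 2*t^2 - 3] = 12*t + 4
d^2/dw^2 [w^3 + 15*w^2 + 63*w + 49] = 6*w + 30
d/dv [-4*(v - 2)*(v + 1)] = 4 - 8*v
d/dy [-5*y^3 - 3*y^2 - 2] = 3*y*(-5*y - 2)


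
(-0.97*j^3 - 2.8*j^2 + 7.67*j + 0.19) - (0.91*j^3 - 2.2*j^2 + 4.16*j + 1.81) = -1.88*j^3 - 0.6*j^2 + 3.51*j - 1.62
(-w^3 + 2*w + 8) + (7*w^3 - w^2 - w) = 6*w^3 - w^2 + w + 8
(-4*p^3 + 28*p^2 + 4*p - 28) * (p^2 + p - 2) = -4*p^5 + 24*p^4 + 40*p^3 - 80*p^2 - 36*p + 56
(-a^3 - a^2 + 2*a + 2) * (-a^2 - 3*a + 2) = a^5 + 4*a^4 - a^3 - 10*a^2 - 2*a + 4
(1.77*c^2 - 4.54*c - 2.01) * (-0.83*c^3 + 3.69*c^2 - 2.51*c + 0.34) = -1.4691*c^5 + 10.2995*c^4 - 19.527*c^3 + 4.5803*c^2 + 3.5015*c - 0.6834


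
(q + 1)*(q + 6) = q^2 + 7*q + 6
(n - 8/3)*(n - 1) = n^2 - 11*n/3 + 8/3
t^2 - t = t*(t - 1)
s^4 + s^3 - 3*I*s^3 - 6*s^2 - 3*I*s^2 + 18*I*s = s*(s - 2)*(s + 3)*(s - 3*I)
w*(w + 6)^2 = w^3 + 12*w^2 + 36*w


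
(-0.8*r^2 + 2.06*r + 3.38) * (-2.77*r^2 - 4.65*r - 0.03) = 2.216*r^4 - 1.9862*r^3 - 18.9176*r^2 - 15.7788*r - 0.1014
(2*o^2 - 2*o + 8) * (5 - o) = -2*o^3 + 12*o^2 - 18*o + 40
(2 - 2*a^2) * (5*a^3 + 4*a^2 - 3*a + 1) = -10*a^5 - 8*a^4 + 16*a^3 + 6*a^2 - 6*a + 2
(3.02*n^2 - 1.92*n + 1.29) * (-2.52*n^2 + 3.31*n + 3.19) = -7.6104*n^4 + 14.8346*n^3 + 0.0277999999999992*n^2 - 1.8549*n + 4.1151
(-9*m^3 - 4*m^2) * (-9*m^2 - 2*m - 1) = 81*m^5 + 54*m^4 + 17*m^3 + 4*m^2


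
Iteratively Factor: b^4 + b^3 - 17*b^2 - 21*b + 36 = (b + 3)*(b^3 - 2*b^2 - 11*b + 12) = (b - 4)*(b + 3)*(b^2 + 2*b - 3) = (b - 4)*(b + 3)^2*(b - 1)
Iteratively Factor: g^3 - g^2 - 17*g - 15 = (g - 5)*(g^2 + 4*g + 3) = (g - 5)*(g + 3)*(g + 1)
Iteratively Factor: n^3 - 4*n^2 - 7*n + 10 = (n - 1)*(n^2 - 3*n - 10) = (n - 5)*(n - 1)*(n + 2)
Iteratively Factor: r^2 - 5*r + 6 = (r - 2)*(r - 3)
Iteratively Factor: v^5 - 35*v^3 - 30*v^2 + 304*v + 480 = (v - 5)*(v^4 + 5*v^3 - 10*v^2 - 80*v - 96) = (v - 5)*(v + 3)*(v^3 + 2*v^2 - 16*v - 32) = (v - 5)*(v + 2)*(v + 3)*(v^2 - 16) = (v - 5)*(v - 4)*(v + 2)*(v + 3)*(v + 4)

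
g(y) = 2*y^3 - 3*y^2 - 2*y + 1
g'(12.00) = 790.00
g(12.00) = 3001.00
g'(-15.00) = 1438.00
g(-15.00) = -7394.00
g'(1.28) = 0.15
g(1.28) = -2.28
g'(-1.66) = 24.49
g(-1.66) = -13.10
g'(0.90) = -2.54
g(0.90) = -1.77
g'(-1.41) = 18.39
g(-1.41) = -7.75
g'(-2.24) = 41.55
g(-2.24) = -32.05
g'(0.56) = -3.48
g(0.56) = -0.71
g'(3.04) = 35.21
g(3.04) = 23.38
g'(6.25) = 194.88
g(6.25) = 359.59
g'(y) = 6*y^2 - 6*y - 2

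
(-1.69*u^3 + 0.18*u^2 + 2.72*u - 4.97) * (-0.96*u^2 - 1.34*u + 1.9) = 1.6224*u^5 + 2.0918*u^4 - 6.0634*u^3 + 1.4684*u^2 + 11.8278*u - 9.443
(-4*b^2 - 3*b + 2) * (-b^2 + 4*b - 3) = 4*b^4 - 13*b^3 - 2*b^2 + 17*b - 6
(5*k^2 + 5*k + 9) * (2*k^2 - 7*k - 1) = 10*k^4 - 25*k^3 - 22*k^2 - 68*k - 9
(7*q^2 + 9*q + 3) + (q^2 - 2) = 8*q^2 + 9*q + 1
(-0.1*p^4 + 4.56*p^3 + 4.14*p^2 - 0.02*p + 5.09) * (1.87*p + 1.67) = -0.187*p^5 + 8.3602*p^4 + 15.357*p^3 + 6.8764*p^2 + 9.4849*p + 8.5003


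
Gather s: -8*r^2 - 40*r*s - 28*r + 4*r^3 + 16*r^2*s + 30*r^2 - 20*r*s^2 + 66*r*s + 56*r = 4*r^3 + 22*r^2 - 20*r*s^2 + 28*r + s*(16*r^2 + 26*r)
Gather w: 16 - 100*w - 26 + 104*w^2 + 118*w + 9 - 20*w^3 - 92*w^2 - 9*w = -20*w^3 + 12*w^2 + 9*w - 1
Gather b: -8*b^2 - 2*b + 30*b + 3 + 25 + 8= -8*b^2 + 28*b + 36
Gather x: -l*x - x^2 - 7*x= -x^2 + x*(-l - 7)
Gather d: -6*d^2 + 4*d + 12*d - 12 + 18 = -6*d^2 + 16*d + 6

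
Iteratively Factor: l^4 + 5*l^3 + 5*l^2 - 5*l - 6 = (l + 3)*(l^3 + 2*l^2 - l - 2) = (l + 2)*(l + 3)*(l^2 - 1) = (l - 1)*(l + 2)*(l + 3)*(l + 1)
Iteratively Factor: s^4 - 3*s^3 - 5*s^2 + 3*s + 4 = (s + 1)*(s^3 - 4*s^2 - s + 4) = (s + 1)^2*(s^2 - 5*s + 4) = (s - 1)*(s + 1)^2*(s - 4)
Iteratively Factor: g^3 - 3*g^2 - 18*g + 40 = (g + 4)*(g^2 - 7*g + 10) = (g - 2)*(g + 4)*(g - 5)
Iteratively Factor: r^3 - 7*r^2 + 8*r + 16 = (r - 4)*(r^2 - 3*r - 4) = (r - 4)^2*(r + 1)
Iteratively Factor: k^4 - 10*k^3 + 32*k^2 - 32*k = (k - 4)*(k^3 - 6*k^2 + 8*k) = (k - 4)*(k - 2)*(k^2 - 4*k) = k*(k - 4)*(k - 2)*(k - 4)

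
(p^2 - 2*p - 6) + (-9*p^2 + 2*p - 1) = -8*p^2 - 7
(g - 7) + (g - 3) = 2*g - 10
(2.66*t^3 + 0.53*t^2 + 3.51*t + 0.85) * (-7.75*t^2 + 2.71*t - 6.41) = -20.615*t^5 + 3.1011*t^4 - 42.8168*t^3 - 0.472700000000001*t^2 - 20.1956*t - 5.4485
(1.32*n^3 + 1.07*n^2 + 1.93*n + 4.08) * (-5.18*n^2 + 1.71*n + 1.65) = -6.8376*n^5 - 3.2854*n^4 - 5.9897*n^3 - 16.0686*n^2 + 10.1613*n + 6.732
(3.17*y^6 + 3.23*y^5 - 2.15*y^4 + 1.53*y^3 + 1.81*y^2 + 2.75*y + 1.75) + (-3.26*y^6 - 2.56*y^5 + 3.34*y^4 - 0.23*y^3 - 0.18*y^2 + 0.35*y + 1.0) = -0.0899999999999999*y^6 + 0.67*y^5 + 1.19*y^4 + 1.3*y^3 + 1.63*y^2 + 3.1*y + 2.75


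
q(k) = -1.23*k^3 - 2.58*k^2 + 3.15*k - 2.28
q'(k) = -3.69*k^2 - 5.16*k + 3.15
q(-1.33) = -8.14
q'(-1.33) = 3.49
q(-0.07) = -2.51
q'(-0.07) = 3.49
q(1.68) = -10.10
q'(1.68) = -15.93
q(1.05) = -3.24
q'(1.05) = -6.34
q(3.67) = -86.27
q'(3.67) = -65.49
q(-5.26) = 88.77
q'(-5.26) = -71.80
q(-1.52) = -8.71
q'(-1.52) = 2.47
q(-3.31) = 3.63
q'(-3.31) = -20.20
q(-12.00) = 1713.84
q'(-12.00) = -466.29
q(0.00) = -2.28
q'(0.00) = 3.15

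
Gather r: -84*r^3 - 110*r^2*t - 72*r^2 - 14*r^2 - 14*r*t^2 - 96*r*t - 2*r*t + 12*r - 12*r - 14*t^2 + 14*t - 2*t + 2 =-84*r^3 + r^2*(-110*t - 86) + r*(-14*t^2 - 98*t) - 14*t^2 + 12*t + 2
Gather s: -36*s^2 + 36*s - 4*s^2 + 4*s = -40*s^2 + 40*s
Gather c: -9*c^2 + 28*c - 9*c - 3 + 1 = -9*c^2 + 19*c - 2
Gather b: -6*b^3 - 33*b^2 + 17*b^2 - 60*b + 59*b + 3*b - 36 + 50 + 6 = -6*b^3 - 16*b^2 + 2*b + 20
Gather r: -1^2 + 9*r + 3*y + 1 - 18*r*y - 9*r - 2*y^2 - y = -18*r*y - 2*y^2 + 2*y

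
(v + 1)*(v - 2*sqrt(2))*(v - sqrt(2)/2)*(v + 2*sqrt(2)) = v^4 - sqrt(2)*v^3/2 + v^3 - 8*v^2 - sqrt(2)*v^2/2 - 8*v + 4*sqrt(2)*v + 4*sqrt(2)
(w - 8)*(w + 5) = w^2 - 3*w - 40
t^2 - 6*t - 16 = (t - 8)*(t + 2)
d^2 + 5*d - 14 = (d - 2)*(d + 7)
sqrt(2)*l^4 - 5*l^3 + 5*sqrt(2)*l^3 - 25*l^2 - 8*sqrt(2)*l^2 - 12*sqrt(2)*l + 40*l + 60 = (l - 2)*(l + 6)*(l - 5*sqrt(2)/2)*(sqrt(2)*l + sqrt(2))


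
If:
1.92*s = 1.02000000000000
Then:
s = 0.53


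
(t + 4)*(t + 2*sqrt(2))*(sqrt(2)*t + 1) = sqrt(2)*t^3 + 5*t^2 + 4*sqrt(2)*t^2 + 2*sqrt(2)*t + 20*t + 8*sqrt(2)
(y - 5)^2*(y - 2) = y^3 - 12*y^2 + 45*y - 50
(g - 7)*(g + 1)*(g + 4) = g^3 - 2*g^2 - 31*g - 28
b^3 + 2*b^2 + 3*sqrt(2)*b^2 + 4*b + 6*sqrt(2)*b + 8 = (b + 2)*(b + sqrt(2))*(b + 2*sqrt(2))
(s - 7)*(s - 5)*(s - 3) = s^3 - 15*s^2 + 71*s - 105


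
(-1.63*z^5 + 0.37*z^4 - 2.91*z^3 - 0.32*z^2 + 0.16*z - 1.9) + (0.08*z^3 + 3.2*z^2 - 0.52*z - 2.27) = -1.63*z^5 + 0.37*z^4 - 2.83*z^3 + 2.88*z^2 - 0.36*z - 4.17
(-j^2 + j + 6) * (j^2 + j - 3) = -j^4 + 10*j^2 + 3*j - 18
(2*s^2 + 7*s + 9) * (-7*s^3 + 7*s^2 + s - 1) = -14*s^5 - 35*s^4 - 12*s^3 + 68*s^2 + 2*s - 9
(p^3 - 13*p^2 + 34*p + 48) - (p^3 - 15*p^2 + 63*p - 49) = 2*p^2 - 29*p + 97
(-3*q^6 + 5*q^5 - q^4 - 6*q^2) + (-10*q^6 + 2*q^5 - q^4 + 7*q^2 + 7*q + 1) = -13*q^6 + 7*q^5 - 2*q^4 + q^2 + 7*q + 1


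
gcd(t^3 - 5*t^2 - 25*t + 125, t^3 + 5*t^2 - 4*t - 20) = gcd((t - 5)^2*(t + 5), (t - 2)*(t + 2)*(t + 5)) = t + 5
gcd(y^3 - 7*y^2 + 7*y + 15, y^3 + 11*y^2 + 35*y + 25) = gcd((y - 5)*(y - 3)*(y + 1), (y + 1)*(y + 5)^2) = y + 1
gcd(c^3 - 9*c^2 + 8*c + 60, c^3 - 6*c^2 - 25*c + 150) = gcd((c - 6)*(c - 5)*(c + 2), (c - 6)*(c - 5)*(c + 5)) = c^2 - 11*c + 30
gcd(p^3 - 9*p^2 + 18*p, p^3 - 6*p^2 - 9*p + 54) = p^2 - 9*p + 18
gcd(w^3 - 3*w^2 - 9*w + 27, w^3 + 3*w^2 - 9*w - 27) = w^2 - 9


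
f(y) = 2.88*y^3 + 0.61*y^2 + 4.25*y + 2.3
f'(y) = 8.64*y^2 + 1.22*y + 4.25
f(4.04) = 219.33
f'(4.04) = 150.20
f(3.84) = 190.69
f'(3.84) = 136.34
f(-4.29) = -232.09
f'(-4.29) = 158.03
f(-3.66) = -146.28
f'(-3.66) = 115.52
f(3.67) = 168.47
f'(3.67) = 125.10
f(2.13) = 41.95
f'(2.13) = 46.05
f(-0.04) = 2.13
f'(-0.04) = 4.22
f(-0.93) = -3.44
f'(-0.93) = 10.59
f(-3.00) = -82.72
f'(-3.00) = 78.35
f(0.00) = 2.30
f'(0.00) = 4.25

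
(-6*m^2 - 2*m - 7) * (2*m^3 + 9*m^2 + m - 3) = -12*m^5 - 58*m^4 - 38*m^3 - 47*m^2 - m + 21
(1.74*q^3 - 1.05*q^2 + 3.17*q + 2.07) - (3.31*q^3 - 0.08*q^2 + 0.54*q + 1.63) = -1.57*q^3 - 0.97*q^2 + 2.63*q + 0.44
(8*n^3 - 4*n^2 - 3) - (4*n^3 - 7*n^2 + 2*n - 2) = 4*n^3 + 3*n^2 - 2*n - 1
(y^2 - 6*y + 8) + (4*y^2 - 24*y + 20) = 5*y^2 - 30*y + 28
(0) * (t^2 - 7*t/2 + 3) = 0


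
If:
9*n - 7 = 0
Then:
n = 7/9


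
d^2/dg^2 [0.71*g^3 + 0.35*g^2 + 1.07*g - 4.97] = 4.26*g + 0.7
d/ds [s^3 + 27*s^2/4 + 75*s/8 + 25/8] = 3*s^2 + 27*s/2 + 75/8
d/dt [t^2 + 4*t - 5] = 2*t + 4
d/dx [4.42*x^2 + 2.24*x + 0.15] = 8.84*x + 2.24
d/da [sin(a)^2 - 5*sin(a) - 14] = (2*sin(a) - 5)*cos(a)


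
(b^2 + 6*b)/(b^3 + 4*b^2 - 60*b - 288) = b/(b^2 - 2*b - 48)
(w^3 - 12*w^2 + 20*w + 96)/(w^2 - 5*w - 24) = (w^2 - 4*w - 12)/(w + 3)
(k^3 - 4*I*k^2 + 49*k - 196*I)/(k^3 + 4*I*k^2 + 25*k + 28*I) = (k - 7*I)/(k + I)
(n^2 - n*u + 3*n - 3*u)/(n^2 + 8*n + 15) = (n - u)/(n + 5)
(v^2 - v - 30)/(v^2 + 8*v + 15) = (v - 6)/(v + 3)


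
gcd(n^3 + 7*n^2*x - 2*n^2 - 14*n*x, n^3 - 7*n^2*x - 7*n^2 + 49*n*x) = n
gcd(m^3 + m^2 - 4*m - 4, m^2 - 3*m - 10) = m + 2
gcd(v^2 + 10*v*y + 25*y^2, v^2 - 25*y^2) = v + 5*y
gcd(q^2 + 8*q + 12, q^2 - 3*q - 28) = 1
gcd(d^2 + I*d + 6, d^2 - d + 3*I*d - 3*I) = d + 3*I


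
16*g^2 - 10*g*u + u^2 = (-8*g + u)*(-2*g + u)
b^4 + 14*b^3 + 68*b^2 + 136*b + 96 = (b + 2)^2*(b + 4)*(b + 6)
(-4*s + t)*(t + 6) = -4*s*t - 24*s + t^2 + 6*t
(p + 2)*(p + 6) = p^2 + 8*p + 12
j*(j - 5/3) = j^2 - 5*j/3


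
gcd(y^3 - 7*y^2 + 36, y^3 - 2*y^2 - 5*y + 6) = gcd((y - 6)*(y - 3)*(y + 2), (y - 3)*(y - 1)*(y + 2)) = y^2 - y - 6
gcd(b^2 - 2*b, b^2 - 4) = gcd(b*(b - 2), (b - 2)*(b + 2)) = b - 2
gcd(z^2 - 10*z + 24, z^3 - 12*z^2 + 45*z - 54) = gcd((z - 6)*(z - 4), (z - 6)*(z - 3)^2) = z - 6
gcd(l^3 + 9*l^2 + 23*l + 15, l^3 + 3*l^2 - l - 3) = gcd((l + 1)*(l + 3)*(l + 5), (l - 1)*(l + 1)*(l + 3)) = l^2 + 4*l + 3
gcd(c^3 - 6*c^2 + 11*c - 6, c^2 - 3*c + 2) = c^2 - 3*c + 2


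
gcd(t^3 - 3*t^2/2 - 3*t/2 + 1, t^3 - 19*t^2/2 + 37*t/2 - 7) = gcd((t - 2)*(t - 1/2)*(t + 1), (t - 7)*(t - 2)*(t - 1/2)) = t^2 - 5*t/2 + 1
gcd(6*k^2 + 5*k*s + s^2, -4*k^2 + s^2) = 2*k + s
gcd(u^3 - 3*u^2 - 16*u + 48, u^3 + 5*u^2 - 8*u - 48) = u^2 + u - 12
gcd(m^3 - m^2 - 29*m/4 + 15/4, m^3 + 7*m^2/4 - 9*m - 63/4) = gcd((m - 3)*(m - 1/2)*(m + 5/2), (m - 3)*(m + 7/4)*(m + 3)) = m - 3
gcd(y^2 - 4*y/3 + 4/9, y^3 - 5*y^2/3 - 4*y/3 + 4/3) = y - 2/3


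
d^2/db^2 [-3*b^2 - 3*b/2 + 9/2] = -6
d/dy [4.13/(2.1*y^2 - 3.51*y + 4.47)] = (14.4963 - 17.346*y)/(2.1*y^2 - 3.51*y + 4.47)^2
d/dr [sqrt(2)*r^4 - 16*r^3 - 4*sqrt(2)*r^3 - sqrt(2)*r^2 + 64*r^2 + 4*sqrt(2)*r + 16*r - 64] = 4*sqrt(2)*r^3 - 48*r^2 - 12*sqrt(2)*r^2 - 2*sqrt(2)*r + 128*r + 4*sqrt(2) + 16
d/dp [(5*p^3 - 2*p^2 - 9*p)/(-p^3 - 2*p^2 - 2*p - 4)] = 2*(-6*p^4 - 19*p^3 - 37*p^2 + 8*p + 18)/(p^6 + 4*p^5 + 8*p^4 + 16*p^3 + 20*p^2 + 16*p + 16)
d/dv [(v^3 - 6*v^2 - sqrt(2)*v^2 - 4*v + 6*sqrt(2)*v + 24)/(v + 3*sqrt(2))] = 2*(v^3 - 3*v^2 + 4*sqrt(2)*v^2 - 18*sqrt(2)*v - 6*v - 6*sqrt(2) + 6)/(v^2 + 6*sqrt(2)*v + 18)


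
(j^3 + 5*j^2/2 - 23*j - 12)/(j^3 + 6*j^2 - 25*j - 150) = (j^2 - 7*j/2 - 2)/(j^2 - 25)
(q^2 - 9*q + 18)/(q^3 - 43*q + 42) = (q - 3)/(q^2 + 6*q - 7)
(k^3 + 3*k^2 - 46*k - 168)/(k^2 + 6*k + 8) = (k^2 - k - 42)/(k + 2)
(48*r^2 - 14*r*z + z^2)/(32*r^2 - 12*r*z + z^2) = (-6*r + z)/(-4*r + z)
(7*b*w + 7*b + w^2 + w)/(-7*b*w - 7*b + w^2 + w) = (7*b + w)/(-7*b + w)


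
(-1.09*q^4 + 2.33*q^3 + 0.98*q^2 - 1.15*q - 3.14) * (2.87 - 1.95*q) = 2.1255*q^5 - 7.6718*q^4 + 4.7761*q^3 + 5.0551*q^2 + 2.8225*q - 9.0118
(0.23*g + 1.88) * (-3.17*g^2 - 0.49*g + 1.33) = -0.7291*g^3 - 6.0723*g^2 - 0.6153*g + 2.5004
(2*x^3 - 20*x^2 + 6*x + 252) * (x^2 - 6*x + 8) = 2*x^5 - 32*x^4 + 142*x^3 + 56*x^2 - 1464*x + 2016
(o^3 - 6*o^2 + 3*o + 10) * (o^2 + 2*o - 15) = o^5 - 4*o^4 - 24*o^3 + 106*o^2 - 25*o - 150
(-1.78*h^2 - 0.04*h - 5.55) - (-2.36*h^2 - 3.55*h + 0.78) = 0.58*h^2 + 3.51*h - 6.33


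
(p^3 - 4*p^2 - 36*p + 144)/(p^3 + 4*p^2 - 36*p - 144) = (p - 4)/(p + 4)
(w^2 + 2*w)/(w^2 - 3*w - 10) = w/(w - 5)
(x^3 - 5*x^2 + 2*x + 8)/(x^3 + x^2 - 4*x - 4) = (x - 4)/(x + 2)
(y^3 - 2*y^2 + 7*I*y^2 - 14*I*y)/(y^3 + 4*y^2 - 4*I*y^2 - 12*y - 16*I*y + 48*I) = y*(y + 7*I)/(y^2 + 2*y*(3 - 2*I) - 24*I)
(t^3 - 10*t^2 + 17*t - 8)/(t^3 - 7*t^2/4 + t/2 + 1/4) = 4*(t - 8)/(4*t + 1)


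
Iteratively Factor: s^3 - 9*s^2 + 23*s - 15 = (s - 5)*(s^2 - 4*s + 3) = (s - 5)*(s - 1)*(s - 3)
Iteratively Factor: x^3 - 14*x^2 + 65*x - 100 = (x - 5)*(x^2 - 9*x + 20) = (x - 5)^2*(x - 4)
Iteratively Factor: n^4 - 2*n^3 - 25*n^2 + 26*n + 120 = (n - 5)*(n^3 + 3*n^2 - 10*n - 24) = (n - 5)*(n - 3)*(n^2 + 6*n + 8) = (n - 5)*(n - 3)*(n + 2)*(n + 4)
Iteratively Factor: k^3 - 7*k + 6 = (k + 3)*(k^2 - 3*k + 2) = (k - 2)*(k + 3)*(k - 1)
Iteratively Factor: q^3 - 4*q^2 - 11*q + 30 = (q - 5)*(q^2 + q - 6) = (q - 5)*(q + 3)*(q - 2)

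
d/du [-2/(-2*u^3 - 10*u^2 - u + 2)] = 2*(-6*u^2 - 20*u - 1)/(2*u^3 + 10*u^2 + u - 2)^2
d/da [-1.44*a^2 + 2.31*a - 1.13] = 2.31 - 2.88*a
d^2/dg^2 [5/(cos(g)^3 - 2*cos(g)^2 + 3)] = 5*((1 - cos(4*g))*(3*cos(g) - 4)^2 + (3*cos(g) - 16*cos(2*g) + 9*cos(3*g))*(cos(g)^3 - 2*cos(g)^2 + 3))/(4*(cos(g)^3 - 2*cos(g)^2 + 3)^3)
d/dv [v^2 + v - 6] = 2*v + 1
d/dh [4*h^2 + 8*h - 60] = 8*h + 8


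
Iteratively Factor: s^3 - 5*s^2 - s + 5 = (s + 1)*(s^2 - 6*s + 5) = (s - 5)*(s + 1)*(s - 1)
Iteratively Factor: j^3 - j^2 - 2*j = (j + 1)*(j^2 - 2*j) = (j - 2)*(j + 1)*(j)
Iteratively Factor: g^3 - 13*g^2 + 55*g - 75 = (g - 5)*(g^2 - 8*g + 15) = (g - 5)^2*(g - 3)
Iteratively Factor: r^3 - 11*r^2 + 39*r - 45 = (r - 5)*(r^2 - 6*r + 9) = (r - 5)*(r - 3)*(r - 3)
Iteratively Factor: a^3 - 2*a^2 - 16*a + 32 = (a + 4)*(a^2 - 6*a + 8) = (a - 4)*(a + 4)*(a - 2)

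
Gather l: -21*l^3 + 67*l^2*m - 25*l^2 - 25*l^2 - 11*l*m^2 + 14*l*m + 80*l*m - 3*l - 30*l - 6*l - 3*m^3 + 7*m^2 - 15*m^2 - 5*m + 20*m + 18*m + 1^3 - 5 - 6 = -21*l^3 + l^2*(67*m - 50) + l*(-11*m^2 + 94*m - 39) - 3*m^3 - 8*m^2 + 33*m - 10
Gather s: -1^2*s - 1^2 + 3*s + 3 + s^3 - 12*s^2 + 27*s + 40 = s^3 - 12*s^2 + 29*s + 42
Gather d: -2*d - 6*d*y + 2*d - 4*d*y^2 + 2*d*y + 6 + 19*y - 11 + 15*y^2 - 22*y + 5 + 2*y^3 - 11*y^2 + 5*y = d*(-4*y^2 - 4*y) + 2*y^3 + 4*y^2 + 2*y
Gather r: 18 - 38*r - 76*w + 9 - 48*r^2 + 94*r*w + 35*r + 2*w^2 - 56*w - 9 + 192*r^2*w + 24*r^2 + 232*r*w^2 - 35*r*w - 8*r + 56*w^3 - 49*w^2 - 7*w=r^2*(192*w - 24) + r*(232*w^2 + 59*w - 11) + 56*w^3 - 47*w^2 - 139*w + 18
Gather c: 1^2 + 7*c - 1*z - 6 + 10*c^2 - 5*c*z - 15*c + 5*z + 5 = 10*c^2 + c*(-5*z - 8) + 4*z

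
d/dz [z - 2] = 1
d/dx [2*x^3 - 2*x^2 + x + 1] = 6*x^2 - 4*x + 1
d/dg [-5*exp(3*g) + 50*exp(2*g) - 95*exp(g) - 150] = (-15*exp(2*g) + 100*exp(g) - 95)*exp(g)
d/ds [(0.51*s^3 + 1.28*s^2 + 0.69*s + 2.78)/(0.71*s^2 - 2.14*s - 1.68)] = (0.3621*s^4 - 2.1828*s^3 - 5.7995*s^2 - 8.2484*s + 4.79)/(0.5041*s^4 - 3.0388*s^3 + 2.194*s^2 + 7.1904*s + 2.8224)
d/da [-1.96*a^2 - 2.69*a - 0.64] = -3.92*a - 2.69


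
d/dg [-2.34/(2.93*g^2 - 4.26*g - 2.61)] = (13.7124*g - 9.9684)/(-2.93*g^2 + 4.26*g + 2.61)^2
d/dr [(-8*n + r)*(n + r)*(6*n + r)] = -50*n^2 - 2*n*r + 3*r^2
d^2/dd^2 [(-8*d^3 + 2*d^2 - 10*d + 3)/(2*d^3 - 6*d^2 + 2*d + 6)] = 2*(-11*d^6 - 3*d^5 + 123*d^4 - 134*d^3 + 126*d^2 - 270*d + 39)/(d^9 - 9*d^8 + 30*d^7 - 36*d^6 - 24*d^5 + 90*d^4 - 26*d^3 - 72*d^2 + 27*d + 27)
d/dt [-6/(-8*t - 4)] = -3/(2*t + 1)^2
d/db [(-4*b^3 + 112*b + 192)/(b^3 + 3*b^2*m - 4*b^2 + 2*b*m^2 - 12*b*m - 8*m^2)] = 4*((28 - 3*b^2)*(b^3 + 3*b^2*m - 4*b^2 + 2*b*m^2 - 12*b*m - 8*m^2) - (-b^3 + 28*b + 48)*(3*b^2 + 6*b*m - 8*b + 2*m^2 - 12*m))/(b^3 + 3*b^2*m - 4*b^2 + 2*b*m^2 - 12*b*m - 8*m^2)^2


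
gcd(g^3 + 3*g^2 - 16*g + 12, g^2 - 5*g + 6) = g - 2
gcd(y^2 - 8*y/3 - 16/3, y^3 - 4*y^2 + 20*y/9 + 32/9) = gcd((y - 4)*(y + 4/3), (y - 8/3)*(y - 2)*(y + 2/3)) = 1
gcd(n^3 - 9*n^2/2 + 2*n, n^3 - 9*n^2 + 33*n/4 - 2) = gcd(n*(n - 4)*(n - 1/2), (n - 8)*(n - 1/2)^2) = n - 1/2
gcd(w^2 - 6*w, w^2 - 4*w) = w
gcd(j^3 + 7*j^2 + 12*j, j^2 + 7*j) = j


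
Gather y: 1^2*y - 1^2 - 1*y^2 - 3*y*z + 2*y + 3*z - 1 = -y^2 + y*(3 - 3*z) + 3*z - 2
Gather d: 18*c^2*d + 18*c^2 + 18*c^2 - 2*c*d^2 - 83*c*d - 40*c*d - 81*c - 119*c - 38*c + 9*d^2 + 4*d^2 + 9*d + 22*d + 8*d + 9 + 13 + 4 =36*c^2 - 238*c + d^2*(13 - 2*c) + d*(18*c^2 - 123*c + 39) + 26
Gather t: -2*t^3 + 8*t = -2*t^3 + 8*t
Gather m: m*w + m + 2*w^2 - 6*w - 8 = m*(w + 1) + 2*w^2 - 6*w - 8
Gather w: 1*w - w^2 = -w^2 + w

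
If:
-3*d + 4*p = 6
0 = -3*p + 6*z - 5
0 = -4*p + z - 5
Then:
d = -226/63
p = -25/21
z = 5/21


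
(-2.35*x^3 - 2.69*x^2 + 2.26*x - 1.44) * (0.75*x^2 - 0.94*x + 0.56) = -1.7625*x^5 + 0.1915*x^4 + 2.9076*x^3 - 4.7108*x^2 + 2.6192*x - 0.8064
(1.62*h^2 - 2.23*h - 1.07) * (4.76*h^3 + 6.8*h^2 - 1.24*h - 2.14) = 7.7112*h^5 + 0.401200000000001*h^4 - 22.266*h^3 - 7.9776*h^2 + 6.099*h + 2.2898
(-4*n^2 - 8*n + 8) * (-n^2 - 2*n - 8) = 4*n^4 + 16*n^3 + 40*n^2 + 48*n - 64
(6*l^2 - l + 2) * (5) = 30*l^2 - 5*l + 10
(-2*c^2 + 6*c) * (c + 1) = -2*c^3 + 4*c^2 + 6*c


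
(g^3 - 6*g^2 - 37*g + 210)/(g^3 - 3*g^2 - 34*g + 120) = (g - 7)/(g - 4)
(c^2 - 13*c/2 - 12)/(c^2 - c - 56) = (c + 3/2)/(c + 7)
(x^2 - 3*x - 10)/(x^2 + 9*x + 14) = (x - 5)/(x + 7)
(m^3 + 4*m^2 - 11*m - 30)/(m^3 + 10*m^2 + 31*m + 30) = (m - 3)/(m + 3)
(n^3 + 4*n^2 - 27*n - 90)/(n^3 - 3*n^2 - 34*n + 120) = (n + 3)/(n - 4)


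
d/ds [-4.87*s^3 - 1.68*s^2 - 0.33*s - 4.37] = -14.61*s^2 - 3.36*s - 0.33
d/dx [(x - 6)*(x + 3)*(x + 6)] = 3*x^2 + 6*x - 36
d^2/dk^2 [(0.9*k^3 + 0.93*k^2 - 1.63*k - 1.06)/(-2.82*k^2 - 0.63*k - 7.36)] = (-1.4210854715202e-14*k^5 - 1.4210854715202e-14*k^4 + 65.87424*k^3 + 141.35256*k^2 - 484.20252*k - 159.03102)/(22.425768*k^6 + 15.030036*k^5 + 178.946766*k^4 + 78.704703*k^3 + 467.038368*k^2 + 102.380544*k + 398.688256)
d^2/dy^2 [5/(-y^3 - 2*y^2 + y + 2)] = 10*((3*y + 2)*(y^3 + 2*y^2 - y - 2) - (3*y^2 + 4*y - 1)^2)/(y^3 + 2*y^2 - y - 2)^3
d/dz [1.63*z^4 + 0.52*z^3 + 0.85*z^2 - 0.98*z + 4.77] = 6.52*z^3 + 1.56*z^2 + 1.7*z - 0.98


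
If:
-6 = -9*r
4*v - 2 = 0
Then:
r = 2/3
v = 1/2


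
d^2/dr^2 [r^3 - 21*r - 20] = 6*r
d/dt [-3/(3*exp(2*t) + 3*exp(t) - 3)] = (2*exp(t) + 1)*exp(t)/(exp(2*t) + exp(t) - 1)^2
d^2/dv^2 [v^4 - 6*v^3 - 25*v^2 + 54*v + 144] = 12*v^2 - 36*v - 50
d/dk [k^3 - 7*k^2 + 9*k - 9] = 3*k^2 - 14*k + 9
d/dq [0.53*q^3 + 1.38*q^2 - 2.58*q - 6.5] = 1.59*q^2 + 2.76*q - 2.58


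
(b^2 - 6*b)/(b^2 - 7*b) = (b - 6)/(b - 7)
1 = 1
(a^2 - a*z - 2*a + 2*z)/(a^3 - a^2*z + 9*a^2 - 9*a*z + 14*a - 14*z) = (a - 2)/(a^2 + 9*a + 14)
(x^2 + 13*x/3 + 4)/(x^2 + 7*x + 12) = (x + 4/3)/(x + 4)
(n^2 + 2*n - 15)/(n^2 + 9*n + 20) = (n - 3)/(n + 4)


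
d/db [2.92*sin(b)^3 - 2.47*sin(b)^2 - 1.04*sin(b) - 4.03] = (8.76*sin(b)^2 - 4.94*sin(b) - 1.04)*cos(b)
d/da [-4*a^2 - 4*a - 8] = -8*a - 4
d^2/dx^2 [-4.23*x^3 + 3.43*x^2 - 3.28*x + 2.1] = 6.86 - 25.38*x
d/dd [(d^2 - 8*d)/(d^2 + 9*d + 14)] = (17*d^2 + 28*d - 112)/(d^4 + 18*d^3 + 109*d^2 + 252*d + 196)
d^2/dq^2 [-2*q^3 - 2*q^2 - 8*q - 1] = -12*q - 4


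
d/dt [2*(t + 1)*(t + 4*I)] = 4*t + 2 + 8*I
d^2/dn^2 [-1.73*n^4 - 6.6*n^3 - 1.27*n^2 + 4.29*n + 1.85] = -20.76*n^2 - 39.6*n - 2.54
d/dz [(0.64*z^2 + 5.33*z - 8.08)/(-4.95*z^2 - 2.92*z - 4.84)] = (24.5147*z^2 - 86.1872*z - 49.3908)/(24.5025*z^4 + 28.908*z^3 + 56.4424*z^2 + 28.2656*z + 23.4256)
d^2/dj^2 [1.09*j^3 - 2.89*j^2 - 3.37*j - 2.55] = 6.54*j - 5.78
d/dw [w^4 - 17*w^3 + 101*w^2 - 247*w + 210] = 4*w^3 - 51*w^2 + 202*w - 247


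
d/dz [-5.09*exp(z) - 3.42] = -5.09*exp(z)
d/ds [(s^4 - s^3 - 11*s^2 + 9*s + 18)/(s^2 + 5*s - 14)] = 2*(s^3 + 11*s^2 + 7*s - 27)/(s^2 + 14*s + 49)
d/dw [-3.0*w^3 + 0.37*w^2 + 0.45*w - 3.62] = -9.0*w^2 + 0.74*w + 0.45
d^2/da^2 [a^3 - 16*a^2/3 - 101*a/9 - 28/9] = 6*a - 32/3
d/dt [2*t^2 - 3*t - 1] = 4*t - 3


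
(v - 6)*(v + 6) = v^2 - 36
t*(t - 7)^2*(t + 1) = t^4 - 13*t^3 + 35*t^2 + 49*t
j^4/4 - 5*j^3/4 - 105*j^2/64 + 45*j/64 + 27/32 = (j/4 + 1/4)*(j - 6)*(j - 3/4)*(j + 3/4)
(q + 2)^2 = q^2 + 4*q + 4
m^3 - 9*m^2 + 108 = (m - 6)^2*(m + 3)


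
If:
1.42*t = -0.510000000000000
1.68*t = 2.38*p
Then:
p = -0.25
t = -0.36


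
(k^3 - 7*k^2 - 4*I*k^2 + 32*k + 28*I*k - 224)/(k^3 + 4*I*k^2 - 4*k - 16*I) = (k^2 - k*(7 + 8*I) + 56*I)/(k^2 - 4)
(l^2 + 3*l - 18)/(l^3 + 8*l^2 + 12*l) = (l - 3)/(l*(l + 2))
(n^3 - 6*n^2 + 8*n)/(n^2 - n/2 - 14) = 2*n*(n - 2)/(2*n + 7)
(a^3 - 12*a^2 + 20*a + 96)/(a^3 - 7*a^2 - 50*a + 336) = (a + 2)/(a + 7)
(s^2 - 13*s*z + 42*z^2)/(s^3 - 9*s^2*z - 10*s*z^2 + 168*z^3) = 1/(s + 4*z)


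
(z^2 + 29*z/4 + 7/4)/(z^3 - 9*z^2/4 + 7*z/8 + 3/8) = 2*(z + 7)/(2*z^2 - 5*z + 3)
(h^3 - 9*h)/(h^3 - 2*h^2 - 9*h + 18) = h/(h - 2)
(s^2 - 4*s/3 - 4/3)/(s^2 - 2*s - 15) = (-3*s^2 + 4*s + 4)/(3*(-s^2 + 2*s + 15))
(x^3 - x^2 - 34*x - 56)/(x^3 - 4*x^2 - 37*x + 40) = (x^3 - x^2 - 34*x - 56)/(x^3 - 4*x^2 - 37*x + 40)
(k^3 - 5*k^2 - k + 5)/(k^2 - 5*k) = k - 1/k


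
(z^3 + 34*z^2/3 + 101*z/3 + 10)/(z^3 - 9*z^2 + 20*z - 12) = (3*z^3 + 34*z^2 + 101*z + 30)/(3*(z^3 - 9*z^2 + 20*z - 12))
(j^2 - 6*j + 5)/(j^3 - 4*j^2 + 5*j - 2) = (j - 5)/(j^2 - 3*j + 2)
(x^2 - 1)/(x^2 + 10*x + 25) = (x^2 - 1)/(x^2 + 10*x + 25)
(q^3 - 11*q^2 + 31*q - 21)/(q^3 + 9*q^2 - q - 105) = (q^2 - 8*q + 7)/(q^2 + 12*q + 35)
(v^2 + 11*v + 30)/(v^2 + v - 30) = (v + 5)/(v - 5)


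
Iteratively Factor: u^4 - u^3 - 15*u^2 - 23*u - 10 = (u - 5)*(u^3 + 4*u^2 + 5*u + 2) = (u - 5)*(u + 2)*(u^2 + 2*u + 1) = (u - 5)*(u + 1)*(u + 2)*(u + 1)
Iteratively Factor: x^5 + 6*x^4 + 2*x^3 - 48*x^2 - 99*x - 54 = (x + 3)*(x^4 + 3*x^3 - 7*x^2 - 27*x - 18) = (x + 1)*(x + 3)*(x^3 + 2*x^2 - 9*x - 18) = (x + 1)*(x + 3)^2*(x^2 - x - 6) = (x - 3)*(x + 1)*(x + 3)^2*(x + 2)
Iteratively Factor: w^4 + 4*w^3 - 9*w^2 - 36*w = (w)*(w^3 + 4*w^2 - 9*w - 36) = w*(w + 4)*(w^2 - 9) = w*(w - 3)*(w + 4)*(w + 3)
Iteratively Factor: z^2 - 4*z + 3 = (z - 3)*(z - 1)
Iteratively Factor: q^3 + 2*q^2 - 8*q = (q - 2)*(q^2 + 4*q) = q*(q - 2)*(q + 4)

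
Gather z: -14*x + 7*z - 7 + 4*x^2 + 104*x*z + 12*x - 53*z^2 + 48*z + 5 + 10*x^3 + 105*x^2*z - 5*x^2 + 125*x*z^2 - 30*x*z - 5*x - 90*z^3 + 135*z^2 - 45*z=10*x^3 - x^2 - 7*x - 90*z^3 + z^2*(125*x + 82) + z*(105*x^2 + 74*x + 10) - 2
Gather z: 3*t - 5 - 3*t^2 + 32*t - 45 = -3*t^2 + 35*t - 50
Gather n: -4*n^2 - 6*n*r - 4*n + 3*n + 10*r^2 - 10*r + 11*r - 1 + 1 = -4*n^2 + n*(-6*r - 1) + 10*r^2 + r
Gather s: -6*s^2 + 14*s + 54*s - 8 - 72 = -6*s^2 + 68*s - 80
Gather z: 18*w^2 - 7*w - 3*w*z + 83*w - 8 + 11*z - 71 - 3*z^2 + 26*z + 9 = 18*w^2 + 76*w - 3*z^2 + z*(37 - 3*w) - 70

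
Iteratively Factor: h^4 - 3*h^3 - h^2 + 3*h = (h - 3)*(h^3 - h) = (h - 3)*(h + 1)*(h^2 - h) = h*(h - 3)*(h + 1)*(h - 1)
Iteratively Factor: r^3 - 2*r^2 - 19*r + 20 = (r + 4)*(r^2 - 6*r + 5) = (r - 5)*(r + 4)*(r - 1)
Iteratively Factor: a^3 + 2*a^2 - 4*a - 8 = (a + 2)*(a^2 - 4) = (a - 2)*(a + 2)*(a + 2)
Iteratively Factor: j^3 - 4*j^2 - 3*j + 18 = (j - 3)*(j^2 - j - 6) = (j - 3)^2*(j + 2)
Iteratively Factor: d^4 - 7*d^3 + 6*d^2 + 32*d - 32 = (d - 4)*(d^3 - 3*d^2 - 6*d + 8) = (d - 4)^2*(d^2 + d - 2) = (d - 4)^2*(d - 1)*(d + 2)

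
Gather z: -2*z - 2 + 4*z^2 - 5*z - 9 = 4*z^2 - 7*z - 11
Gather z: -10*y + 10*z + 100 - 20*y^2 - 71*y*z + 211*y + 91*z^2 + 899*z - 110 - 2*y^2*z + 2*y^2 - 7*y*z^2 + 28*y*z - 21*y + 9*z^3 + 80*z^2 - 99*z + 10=-18*y^2 + 180*y + 9*z^3 + z^2*(171 - 7*y) + z*(-2*y^2 - 43*y + 810)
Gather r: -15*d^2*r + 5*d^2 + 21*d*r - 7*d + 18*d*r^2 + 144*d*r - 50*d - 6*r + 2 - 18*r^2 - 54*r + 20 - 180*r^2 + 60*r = 5*d^2 - 57*d + r^2*(18*d - 198) + r*(-15*d^2 + 165*d) + 22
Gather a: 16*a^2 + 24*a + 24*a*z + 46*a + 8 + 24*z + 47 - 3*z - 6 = 16*a^2 + a*(24*z + 70) + 21*z + 49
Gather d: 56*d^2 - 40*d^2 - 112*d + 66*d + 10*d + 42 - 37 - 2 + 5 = 16*d^2 - 36*d + 8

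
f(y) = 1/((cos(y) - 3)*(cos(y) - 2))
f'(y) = sin(y)/((cos(y) - 3)*(cos(y) - 2)^2) + sin(y)/((cos(y) - 3)^2*(cos(y) - 2)) = (2*cos(y) - 5)*sin(y)/((cos(y) - 3)^2*(cos(y) - 2)^2)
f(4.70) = 0.16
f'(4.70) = 0.14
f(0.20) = 0.49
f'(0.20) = -0.14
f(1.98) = 0.12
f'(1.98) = -0.08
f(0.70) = 0.36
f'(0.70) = -0.29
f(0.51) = 0.42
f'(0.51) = -0.28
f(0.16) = 0.49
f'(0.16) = -0.12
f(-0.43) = 0.44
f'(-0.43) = 0.25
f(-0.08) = 0.50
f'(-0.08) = 0.06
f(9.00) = 0.09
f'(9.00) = -0.02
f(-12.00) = 0.40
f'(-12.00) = -0.29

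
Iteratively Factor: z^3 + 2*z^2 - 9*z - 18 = (z + 2)*(z^2 - 9) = (z - 3)*(z + 2)*(z + 3)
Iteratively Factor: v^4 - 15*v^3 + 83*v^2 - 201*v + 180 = (v - 3)*(v^3 - 12*v^2 + 47*v - 60) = (v - 5)*(v - 3)*(v^2 - 7*v + 12) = (v - 5)*(v - 4)*(v - 3)*(v - 3)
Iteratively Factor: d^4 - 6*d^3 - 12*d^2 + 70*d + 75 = (d + 1)*(d^3 - 7*d^2 - 5*d + 75) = (d - 5)*(d + 1)*(d^2 - 2*d - 15) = (d - 5)*(d + 1)*(d + 3)*(d - 5)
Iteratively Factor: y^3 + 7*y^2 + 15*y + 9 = (y + 3)*(y^2 + 4*y + 3) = (y + 3)^2*(y + 1)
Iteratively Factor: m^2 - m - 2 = (m - 2)*(m + 1)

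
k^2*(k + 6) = k^3 + 6*k^2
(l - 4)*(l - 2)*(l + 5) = l^3 - l^2 - 22*l + 40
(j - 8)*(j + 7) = j^2 - j - 56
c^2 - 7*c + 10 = (c - 5)*(c - 2)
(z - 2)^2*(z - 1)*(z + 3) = z^4 - 2*z^3 - 7*z^2 + 20*z - 12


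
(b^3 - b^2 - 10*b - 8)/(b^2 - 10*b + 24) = (b^2 + 3*b + 2)/(b - 6)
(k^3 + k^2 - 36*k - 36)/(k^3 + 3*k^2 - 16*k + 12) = (k^2 - 5*k - 6)/(k^2 - 3*k + 2)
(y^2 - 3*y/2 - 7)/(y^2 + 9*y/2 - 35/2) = (2*y^2 - 3*y - 14)/(2*y^2 + 9*y - 35)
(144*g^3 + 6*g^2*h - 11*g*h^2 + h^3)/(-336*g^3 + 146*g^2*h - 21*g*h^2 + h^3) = (-3*g - h)/(7*g - h)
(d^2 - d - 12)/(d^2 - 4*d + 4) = (d^2 - d - 12)/(d^2 - 4*d + 4)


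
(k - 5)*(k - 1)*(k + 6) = k^3 - 31*k + 30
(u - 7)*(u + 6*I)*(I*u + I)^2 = -u^4 + 5*u^3 - 6*I*u^3 + 13*u^2 + 30*I*u^2 + 7*u + 78*I*u + 42*I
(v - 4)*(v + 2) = v^2 - 2*v - 8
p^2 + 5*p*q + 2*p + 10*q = (p + 2)*(p + 5*q)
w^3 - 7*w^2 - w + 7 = (w - 7)*(w - 1)*(w + 1)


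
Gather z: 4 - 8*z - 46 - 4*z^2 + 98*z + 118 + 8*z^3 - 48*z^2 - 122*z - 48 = 8*z^3 - 52*z^2 - 32*z + 28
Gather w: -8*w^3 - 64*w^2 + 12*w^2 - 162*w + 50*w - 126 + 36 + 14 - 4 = -8*w^3 - 52*w^2 - 112*w - 80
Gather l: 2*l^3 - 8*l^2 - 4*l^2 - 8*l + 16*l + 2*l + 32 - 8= 2*l^3 - 12*l^2 + 10*l + 24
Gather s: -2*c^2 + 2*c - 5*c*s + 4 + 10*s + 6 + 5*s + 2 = -2*c^2 + 2*c + s*(15 - 5*c) + 12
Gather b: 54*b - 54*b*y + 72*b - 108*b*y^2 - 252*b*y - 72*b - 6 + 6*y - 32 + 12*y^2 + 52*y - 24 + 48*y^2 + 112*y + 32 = b*(-108*y^2 - 306*y + 54) + 60*y^2 + 170*y - 30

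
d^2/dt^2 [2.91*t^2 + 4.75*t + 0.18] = 5.82000000000000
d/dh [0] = 0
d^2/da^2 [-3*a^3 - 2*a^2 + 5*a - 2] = -18*a - 4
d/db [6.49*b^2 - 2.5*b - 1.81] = 12.98*b - 2.5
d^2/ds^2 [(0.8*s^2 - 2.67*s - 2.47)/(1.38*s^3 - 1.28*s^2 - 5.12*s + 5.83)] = (3.04704*s^6 - 30.508488*s^5 + 5.76619199999999*s^4 - 77.2654719999999*s^3 + 374.02524*s^2 - 97.439172*s - 271.378016)/(2.628072*s^9 - 7.312896*s^8 - 22.468608*s^7 + 85.474612*s^6 + 21.57312*s^5 - 319.162368*s^4 + 235.741246*s^3 + 327.97248*s^2 - 522.069504*s + 198.155287)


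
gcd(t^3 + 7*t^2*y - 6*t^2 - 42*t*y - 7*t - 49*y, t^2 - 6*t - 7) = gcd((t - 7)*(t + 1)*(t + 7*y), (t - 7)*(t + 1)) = t^2 - 6*t - 7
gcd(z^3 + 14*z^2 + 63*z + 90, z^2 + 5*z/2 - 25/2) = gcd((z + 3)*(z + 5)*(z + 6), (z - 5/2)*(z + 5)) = z + 5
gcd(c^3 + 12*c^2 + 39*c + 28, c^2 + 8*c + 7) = c^2 + 8*c + 7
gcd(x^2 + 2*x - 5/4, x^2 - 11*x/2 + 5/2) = x - 1/2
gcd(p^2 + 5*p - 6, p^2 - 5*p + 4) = p - 1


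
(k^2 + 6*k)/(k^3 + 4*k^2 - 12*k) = 1/(k - 2)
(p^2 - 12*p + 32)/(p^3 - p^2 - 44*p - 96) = (p - 4)/(p^2 + 7*p + 12)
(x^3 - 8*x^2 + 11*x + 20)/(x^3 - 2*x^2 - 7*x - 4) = (x - 5)/(x + 1)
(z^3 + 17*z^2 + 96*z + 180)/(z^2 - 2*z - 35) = (z^2 + 12*z + 36)/(z - 7)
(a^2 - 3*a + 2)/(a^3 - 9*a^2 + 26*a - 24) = (a - 1)/(a^2 - 7*a + 12)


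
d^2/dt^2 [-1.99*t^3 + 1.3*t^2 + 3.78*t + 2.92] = 2.6 - 11.94*t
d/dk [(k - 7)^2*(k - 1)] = 3*(k - 7)*(k - 3)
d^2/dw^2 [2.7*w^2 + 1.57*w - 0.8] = 5.40000000000000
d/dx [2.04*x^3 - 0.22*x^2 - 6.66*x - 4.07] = 6.12*x^2 - 0.44*x - 6.66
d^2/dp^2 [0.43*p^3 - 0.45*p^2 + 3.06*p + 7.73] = 2.58*p - 0.9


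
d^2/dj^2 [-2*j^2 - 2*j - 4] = -4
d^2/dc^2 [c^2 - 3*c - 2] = 2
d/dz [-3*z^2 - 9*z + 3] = -6*z - 9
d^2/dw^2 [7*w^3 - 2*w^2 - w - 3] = 42*w - 4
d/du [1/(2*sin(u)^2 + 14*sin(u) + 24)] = -(2*sin(u) + 7)*cos(u)/(2*(sin(u)^2 + 7*sin(u) + 12)^2)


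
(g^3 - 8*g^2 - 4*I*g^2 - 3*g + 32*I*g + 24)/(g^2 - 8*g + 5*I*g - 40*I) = (g^2 - 4*I*g - 3)/(g + 5*I)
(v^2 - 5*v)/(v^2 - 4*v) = (v - 5)/(v - 4)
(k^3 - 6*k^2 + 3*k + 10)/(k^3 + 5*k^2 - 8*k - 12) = (k - 5)/(k + 6)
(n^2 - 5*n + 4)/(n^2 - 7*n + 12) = (n - 1)/(n - 3)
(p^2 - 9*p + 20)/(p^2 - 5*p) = (p - 4)/p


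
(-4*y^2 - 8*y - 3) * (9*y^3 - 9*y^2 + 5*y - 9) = -36*y^5 - 36*y^4 + 25*y^3 + 23*y^2 + 57*y + 27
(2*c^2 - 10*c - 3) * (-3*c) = -6*c^3 + 30*c^2 + 9*c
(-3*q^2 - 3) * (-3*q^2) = 9*q^4 + 9*q^2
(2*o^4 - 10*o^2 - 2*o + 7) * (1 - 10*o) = -20*o^5 + 2*o^4 + 100*o^3 + 10*o^2 - 72*o + 7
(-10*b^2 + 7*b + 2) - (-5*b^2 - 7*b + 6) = -5*b^2 + 14*b - 4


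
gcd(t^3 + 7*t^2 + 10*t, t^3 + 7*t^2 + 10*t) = t^3 + 7*t^2 + 10*t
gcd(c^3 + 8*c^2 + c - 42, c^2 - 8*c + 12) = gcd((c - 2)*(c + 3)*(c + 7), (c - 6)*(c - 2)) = c - 2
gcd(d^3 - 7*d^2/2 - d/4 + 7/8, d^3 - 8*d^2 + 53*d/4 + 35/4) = d^2 - 3*d - 7/4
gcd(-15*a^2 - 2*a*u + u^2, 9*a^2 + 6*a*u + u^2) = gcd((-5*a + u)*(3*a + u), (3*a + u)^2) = 3*a + u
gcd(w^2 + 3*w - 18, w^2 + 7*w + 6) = w + 6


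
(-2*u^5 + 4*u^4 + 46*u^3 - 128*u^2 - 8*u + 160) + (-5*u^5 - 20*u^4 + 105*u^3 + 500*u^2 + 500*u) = -7*u^5 - 16*u^4 + 151*u^3 + 372*u^2 + 492*u + 160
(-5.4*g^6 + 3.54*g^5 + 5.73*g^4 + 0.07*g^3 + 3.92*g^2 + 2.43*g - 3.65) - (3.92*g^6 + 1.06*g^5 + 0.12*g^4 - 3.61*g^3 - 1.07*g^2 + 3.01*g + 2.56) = -9.32*g^6 + 2.48*g^5 + 5.61*g^4 + 3.68*g^3 + 4.99*g^2 - 0.58*g - 6.21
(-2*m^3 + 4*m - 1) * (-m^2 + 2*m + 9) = 2*m^5 - 4*m^4 - 22*m^3 + 9*m^2 + 34*m - 9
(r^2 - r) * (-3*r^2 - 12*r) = -3*r^4 - 9*r^3 + 12*r^2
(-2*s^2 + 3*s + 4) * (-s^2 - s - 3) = 2*s^4 - s^3 - s^2 - 13*s - 12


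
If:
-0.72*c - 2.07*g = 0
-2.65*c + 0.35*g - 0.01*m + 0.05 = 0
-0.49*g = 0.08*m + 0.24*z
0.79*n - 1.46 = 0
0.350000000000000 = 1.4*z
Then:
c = 0.02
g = -0.01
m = -0.71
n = 1.85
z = 0.25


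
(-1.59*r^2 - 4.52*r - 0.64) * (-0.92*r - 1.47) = 1.4628*r^3 + 6.4957*r^2 + 7.2332*r + 0.9408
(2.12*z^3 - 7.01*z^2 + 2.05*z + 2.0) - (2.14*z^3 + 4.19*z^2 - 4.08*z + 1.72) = -0.02*z^3 - 11.2*z^2 + 6.13*z + 0.28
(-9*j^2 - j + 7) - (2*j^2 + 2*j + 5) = -11*j^2 - 3*j + 2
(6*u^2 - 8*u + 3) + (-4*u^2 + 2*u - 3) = 2*u^2 - 6*u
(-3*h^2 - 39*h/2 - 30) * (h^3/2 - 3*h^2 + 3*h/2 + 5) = -3*h^5/2 - 3*h^4/4 + 39*h^3 + 183*h^2/4 - 285*h/2 - 150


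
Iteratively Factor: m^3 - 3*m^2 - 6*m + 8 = (m + 2)*(m^2 - 5*m + 4) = (m - 4)*(m + 2)*(m - 1)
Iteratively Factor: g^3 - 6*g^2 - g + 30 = (g - 5)*(g^2 - g - 6) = (g - 5)*(g + 2)*(g - 3)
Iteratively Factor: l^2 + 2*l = (l)*(l + 2)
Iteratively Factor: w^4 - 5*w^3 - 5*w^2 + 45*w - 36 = (w - 1)*(w^3 - 4*w^2 - 9*w + 36) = (w - 1)*(w + 3)*(w^2 - 7*w + 12) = (w - 3)*(w - 1)*(w + 3)*(w - 4)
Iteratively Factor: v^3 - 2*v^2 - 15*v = (v)*(v^2 - 2*v - 15) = v*(v + 3)*(v - 5)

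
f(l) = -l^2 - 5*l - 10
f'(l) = -2*l - 5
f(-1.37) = -5.03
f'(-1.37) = -2.26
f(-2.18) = -3.85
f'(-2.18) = -0.64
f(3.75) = -42.81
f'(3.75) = -12.50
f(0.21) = -11.09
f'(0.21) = -5.42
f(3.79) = -43.31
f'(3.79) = -12.58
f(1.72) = -21.56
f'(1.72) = -8.44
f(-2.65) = -3.77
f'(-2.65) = 0.30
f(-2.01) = -3.99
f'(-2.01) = -0.98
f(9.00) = -136.00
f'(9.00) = -23.00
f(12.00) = -214.00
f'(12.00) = -29.00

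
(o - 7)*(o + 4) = o^2 - 3*o - 28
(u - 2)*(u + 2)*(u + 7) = u^3 + 7*u^2 - 4*u - 28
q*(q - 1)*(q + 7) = q^3 + 6*q^2 - 7*q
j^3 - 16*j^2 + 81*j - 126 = (j - 7)*(j - 6)*(j - 3)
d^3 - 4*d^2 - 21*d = d*(d - 7)*(d + 3)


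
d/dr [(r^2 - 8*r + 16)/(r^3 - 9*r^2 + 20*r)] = (-r^2 + 8*r - 20)/(r^2*(r^2 - 10*r + 25))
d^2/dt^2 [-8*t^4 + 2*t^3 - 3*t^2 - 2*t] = -96*t^2 + 12*t - 6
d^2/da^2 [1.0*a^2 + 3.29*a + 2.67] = 2.00000000000000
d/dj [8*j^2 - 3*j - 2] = 16*j - 3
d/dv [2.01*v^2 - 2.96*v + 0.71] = 4.02*v - 2.96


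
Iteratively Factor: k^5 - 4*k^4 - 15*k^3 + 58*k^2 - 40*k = (k + 4)*(k^4 - 8*k^3 + 17*k^2 - 10*k) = (k - 1)*(k + 4)*(k^3 - 7*k^2 + 10*k) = (k - 2)*(k - 1)*(k + 4)*(k^2 - 5*k) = k*(k - 2)*(k - 1)*(k + 4)*(k - 5)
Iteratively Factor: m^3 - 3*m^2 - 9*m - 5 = (m + 1)*(m^2 - 4*m - 5) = (m - 5)*(m + 1)*(m + 1)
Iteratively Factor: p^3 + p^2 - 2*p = (p + 2)*(p^2 - p) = p*(p + 2)*(p - 1)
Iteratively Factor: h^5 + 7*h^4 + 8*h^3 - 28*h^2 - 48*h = (h)*(h^4 + 7*h^3 + 8*h^2 - 28*h - 48) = h*(h + 4)*(h^3 + 3*h^2 - 4*h - 12) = h*(h + 2)*(h + 4)*(h^2 + h - 6) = h*(h - 2)*(h + 2)*(h + 4)*(h + 3)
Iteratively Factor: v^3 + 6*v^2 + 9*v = (v + 3)*(v^2 + 3*v) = v*(v + 3)*(v + 3)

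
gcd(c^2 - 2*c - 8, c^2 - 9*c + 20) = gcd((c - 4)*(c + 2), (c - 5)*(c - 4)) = c - 4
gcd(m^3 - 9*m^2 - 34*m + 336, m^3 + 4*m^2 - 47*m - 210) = m^2 - m - 42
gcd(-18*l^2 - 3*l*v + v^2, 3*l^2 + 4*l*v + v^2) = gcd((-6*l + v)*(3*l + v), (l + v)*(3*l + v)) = 3*l + v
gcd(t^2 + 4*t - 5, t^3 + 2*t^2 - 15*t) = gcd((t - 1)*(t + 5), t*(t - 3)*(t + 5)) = t + 5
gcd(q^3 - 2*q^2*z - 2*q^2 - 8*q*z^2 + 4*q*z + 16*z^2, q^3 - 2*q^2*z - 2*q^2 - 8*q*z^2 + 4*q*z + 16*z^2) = -q^3 + 2*q^2*z + 2*q^2 + 8*q*z^2 - 4*q*z - 16*z^2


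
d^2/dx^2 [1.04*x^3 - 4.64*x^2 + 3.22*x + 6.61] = 6.24*x - 9.28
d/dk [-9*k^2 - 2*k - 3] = -18*k - 2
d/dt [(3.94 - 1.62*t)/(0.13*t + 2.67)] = (-0.628888*t - 12.916392)/(0.13*t + 2.67)^3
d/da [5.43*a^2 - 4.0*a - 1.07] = 10.86*a - 4.0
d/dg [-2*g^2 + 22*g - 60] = 22 - 4*g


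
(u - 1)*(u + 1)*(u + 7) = u^3 + 7*u^2 - u - 7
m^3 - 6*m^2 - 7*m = m*(m - 7)*(m + 1)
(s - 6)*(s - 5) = s^2 - 11*s + 30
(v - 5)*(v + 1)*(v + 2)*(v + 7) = v^4 + 5*v^3 - 27*v^2 - 101*v - 70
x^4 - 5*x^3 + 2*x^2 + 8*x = x*(x - 4)*(x - 2)*(x + 1)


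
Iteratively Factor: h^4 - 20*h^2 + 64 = (h - 4)*(h^3 + 4*h^2 - 4*h - 16) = (h - 4)*(h + 2)*(h^2 + 2*h - 8) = (h - 4)*(h - 2)*(h + 2)*(h + 4)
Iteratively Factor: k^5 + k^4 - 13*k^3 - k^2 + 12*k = (k)*(k^4 + k^3 - 13*k^2 - k + 12) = k*(k - 1)*(k^3 + 2*k^2 - 11*k - 12) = k*(k - 1)*(k + 1)*(k^2 + k - 12) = k*(k - 1)*(k + 1)*(k + 4)*(k - 3)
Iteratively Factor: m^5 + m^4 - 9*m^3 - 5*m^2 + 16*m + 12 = (m - 2)*(m^4 + 3*m^3 - 3*m^2 - 11*m - 6) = (m - 2)*(m + 1)*(m^3 + 2*m^2 - 5*m - 6) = (m - 2)*(m + 1)^2*(m^2 + m - 6) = (m - 2)*(m + 1)^2*(m + 3)*(m - 2)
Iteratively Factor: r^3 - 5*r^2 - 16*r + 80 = (r + 4)*(r^2 - 9*r + 20) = (r - 5)*(r + 4)*(r - 4)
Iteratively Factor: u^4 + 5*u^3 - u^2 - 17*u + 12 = (u + 4)*(u^3 + u^2 - 5*u + 3) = (u + 3)*(u + 4)*(u^2 - 2*u + 1) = (u - 1)*(u + 3)*(u + 4)*(u - 1)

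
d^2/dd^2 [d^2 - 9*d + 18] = 2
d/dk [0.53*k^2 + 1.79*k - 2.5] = 1.06*k + 1.79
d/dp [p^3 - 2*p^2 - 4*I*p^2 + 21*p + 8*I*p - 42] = 3*p^2 - 4*p - 8*I*p + 21 + 8*I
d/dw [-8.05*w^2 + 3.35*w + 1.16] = 3.35 - 16.1*w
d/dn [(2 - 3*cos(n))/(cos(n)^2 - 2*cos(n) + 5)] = (-3*cos(n)^2 + 4*cos(n) + 11)*sin(n)/(sin(n)^2 + 2*cos(n) - 6)^2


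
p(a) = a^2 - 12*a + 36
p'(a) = 2*a - 12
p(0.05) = 35.40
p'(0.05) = -11.90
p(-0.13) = 37.58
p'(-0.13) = -12.26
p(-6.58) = 158.26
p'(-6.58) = -25.16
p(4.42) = 2.50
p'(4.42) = -3.16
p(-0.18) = 38.19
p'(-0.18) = -12.36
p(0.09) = 34.93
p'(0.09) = -11.82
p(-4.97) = 120.34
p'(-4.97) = -21.94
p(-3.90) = 98.01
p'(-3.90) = -19.80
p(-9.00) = 225.00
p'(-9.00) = -30.00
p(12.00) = 36.00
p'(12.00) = 12.00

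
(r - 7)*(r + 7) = r^2 - 49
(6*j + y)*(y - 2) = 6*j*y - 12*j + y^2 - 2*y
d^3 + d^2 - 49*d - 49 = (d - 7)*(d + 1)*(d + 7)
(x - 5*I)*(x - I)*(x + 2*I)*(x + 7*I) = x^4 + 3*I*x^3 + 35*x^2 + 39*I*x + 70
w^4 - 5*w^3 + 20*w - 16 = (w - 4)*(w - 2)*(w - 1)*(w + 2)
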